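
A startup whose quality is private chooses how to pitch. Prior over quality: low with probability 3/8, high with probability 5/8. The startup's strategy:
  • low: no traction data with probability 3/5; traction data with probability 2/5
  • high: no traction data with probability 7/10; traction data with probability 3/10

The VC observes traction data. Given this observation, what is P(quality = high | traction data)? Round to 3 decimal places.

P(traction data) = (3/8)·(2/5) + (5/8)·(3/10) = 27/80
P(high | traction data) = ((5/8)·(3/10)) / (27/80) = (3/16) / (27/80) = 5/9

0.556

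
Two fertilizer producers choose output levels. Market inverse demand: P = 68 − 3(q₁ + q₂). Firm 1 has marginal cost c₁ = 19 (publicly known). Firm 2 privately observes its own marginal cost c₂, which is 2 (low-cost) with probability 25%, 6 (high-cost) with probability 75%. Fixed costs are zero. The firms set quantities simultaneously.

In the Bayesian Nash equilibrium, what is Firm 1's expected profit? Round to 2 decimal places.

45.37

Firm 2 with cost c maximizes (68 − 3(q₁+q₂) − c)·q₂, giving q₂(c) = (68 − c − 3q₁)/6.
E[c₂] = 0.25·2 + 0.75·6 = 5
Firm 1's FOC against E[q₂] yields q₁ = (68 − 2·19 + E[c₂])/9 = (68 − 38 + 5)/9 = 3.88889.
E[P] = 68 − 3·(q₁ + E[q₂]) = 30.6667; Firm 1's expected profit = (E[P] − 19)·q₁ = (30.6667 − 19)·3.88889 = 45.3704.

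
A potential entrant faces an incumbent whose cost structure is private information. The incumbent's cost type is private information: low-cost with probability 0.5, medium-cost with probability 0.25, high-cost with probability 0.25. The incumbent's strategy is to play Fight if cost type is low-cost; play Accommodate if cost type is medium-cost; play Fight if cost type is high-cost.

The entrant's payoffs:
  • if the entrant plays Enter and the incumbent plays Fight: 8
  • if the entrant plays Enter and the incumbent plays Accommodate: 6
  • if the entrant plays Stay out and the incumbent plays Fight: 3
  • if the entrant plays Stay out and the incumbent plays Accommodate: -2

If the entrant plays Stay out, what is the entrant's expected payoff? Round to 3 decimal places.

E[Stay out] = 0.5·3 + 0.25·(-2) + 0.25·3 = 1.5 + (-0.5) + 0.75 = 1.75

1.750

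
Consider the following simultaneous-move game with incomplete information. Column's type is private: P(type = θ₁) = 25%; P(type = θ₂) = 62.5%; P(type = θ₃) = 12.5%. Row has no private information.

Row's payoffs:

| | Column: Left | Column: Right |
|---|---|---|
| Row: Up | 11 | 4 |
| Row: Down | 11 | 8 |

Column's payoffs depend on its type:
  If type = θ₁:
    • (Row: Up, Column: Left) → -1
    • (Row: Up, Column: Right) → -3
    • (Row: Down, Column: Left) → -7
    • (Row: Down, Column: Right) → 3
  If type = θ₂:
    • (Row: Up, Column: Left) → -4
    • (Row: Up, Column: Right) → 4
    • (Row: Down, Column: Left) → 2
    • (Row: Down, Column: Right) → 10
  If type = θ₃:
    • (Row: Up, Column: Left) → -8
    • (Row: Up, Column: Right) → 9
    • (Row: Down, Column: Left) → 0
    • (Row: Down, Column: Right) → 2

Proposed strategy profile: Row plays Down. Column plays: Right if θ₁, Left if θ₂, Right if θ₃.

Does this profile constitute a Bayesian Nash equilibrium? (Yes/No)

Row plays Down: E[Down] = 0.25·(8) + 0.625·(11) + 0.125·(8) = 9.875; E[Up] = 8.375. Best-responding. ✓
Column (type θ₁), facing Down: Left gives -7, Right gives 3. Proposed Right is best. ✓
Column (type θ₂), facing Down: Left gives 2, Right gives 10. Proposed Left is not best — profitable deviation exists. ✗
Column (type θ₃), facing Down: Left gives 0, Right gives 2. Proposed Right is best. ✓

No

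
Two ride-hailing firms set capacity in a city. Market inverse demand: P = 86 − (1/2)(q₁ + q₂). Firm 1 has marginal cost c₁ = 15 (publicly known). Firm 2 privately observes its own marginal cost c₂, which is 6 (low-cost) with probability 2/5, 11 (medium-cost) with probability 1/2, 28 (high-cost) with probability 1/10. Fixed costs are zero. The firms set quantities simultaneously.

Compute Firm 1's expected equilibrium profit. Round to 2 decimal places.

988.64

Type-c best response for Firm 2: q₂(c) = (86 − c) − q₁/2.
Firm 1 maximizes expected profit; its first-order condition is 86 − q₁ − (1/2)E[q₂] − 15 = 0.
Substituting E[q₂] and solving: E[c₂] = 10.7, so q₁ = (86 − 2·15 + 10.7)/(3/2) = 44.4667.
E[P] = 86 − (1/2)·(q₁ + E[q₂]) = 37.2333; Firm 1's expected profit = (E[P] − 15)·q₁ = (37.2333 − 15)·44.4667 = 988.642.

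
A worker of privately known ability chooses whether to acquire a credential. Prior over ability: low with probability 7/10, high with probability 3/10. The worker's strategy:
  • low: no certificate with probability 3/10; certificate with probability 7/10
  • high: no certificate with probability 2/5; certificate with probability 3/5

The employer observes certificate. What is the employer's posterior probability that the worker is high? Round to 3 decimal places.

P(certificate) = (7/10)·(7/10) + (3/10)·(3/5) = 67/100
P(high | certificate) = ((3/10)·(3/5)) / (67/100) = (9/50) / (67/100) = 18/67

0.269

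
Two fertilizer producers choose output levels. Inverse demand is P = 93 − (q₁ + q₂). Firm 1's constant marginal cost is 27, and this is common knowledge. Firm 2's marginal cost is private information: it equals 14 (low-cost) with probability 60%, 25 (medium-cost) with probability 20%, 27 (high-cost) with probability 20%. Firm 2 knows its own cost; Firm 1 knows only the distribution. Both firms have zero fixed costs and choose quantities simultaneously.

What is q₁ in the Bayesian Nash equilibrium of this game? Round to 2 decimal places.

19.27

Firm 2 with cost c maximizes (93 − (q₁+q₂) − c)·q₂, giving q₂(c) = (93 − c − q₁)/2.
E[c₂] = 0.6·14 + 0.2·25 + 0.2·27 = 18.8
Firm 1's FOC against E[q₂] yields q₁ = (93 − 2·27 + E[c₂])/3 = (93 − 54 + 18.8)/3 = 19.2667.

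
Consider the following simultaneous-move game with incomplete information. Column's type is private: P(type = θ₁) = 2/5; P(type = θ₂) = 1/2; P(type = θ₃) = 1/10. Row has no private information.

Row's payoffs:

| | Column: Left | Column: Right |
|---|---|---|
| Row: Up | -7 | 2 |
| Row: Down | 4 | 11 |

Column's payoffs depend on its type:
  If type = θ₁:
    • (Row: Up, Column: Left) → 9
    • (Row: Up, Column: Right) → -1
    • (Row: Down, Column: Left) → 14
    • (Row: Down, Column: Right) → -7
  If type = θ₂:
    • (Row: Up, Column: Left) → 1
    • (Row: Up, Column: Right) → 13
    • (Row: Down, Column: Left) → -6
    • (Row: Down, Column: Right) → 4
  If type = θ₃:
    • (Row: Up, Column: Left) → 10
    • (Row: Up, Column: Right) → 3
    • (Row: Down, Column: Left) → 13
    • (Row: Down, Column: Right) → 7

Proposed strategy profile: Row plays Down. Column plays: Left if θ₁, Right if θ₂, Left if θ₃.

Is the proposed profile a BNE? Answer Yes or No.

Yes

A profile is a BNE iff every type of every player is best-responding given beliefs about the other side.
Row plays Down: E[Down] = 2/5·(4) + 1/2·(11) + 1/10·(4) = 15/2; E[Up] = -5/2. Best-responding. ✓
Column (type θ₁), facing Down: Left gives 14, Right gives -7. Proposed Left is best. ✓
Column (type θ₂), facing Down: Left gives -6, Right gives 4. Proposed Right is best. ✓
Column (type θ₃), facing Down: Left gives 13, Right gives 7. Proposed Left is best. ✓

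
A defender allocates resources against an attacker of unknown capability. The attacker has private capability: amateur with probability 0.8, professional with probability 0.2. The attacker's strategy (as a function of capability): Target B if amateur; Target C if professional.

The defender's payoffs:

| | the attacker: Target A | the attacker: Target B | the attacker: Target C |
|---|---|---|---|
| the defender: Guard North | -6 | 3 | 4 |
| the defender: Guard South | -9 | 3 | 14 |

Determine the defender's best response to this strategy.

E[Guard North] = 0.8·(3) + 0.2·(4) = 3.2
E[Guard South] = 0.8·(3) + 0.2·(14) = 5.2
Best response: Guard South (5.2 is the largest).

Guard South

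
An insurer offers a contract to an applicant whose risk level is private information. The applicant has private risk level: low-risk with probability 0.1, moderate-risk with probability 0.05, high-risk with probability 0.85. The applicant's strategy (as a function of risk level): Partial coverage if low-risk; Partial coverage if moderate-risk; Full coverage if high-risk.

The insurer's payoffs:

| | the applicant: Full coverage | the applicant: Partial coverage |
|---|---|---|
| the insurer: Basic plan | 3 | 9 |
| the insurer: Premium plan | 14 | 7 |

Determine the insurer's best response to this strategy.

Premium plan

Compute the insurer's expected payoff for each action, taking the expectation over the applicant's type.
E[Basic plan] = 0.1·(9) + 0.05·(9) + 0.85·(3) = 3.9
E[Premium plan] = 0.1·(7) + 0.05·(7) + 0.85·(14) = 12.95
Best response: Premium plan (12.95 is the largest).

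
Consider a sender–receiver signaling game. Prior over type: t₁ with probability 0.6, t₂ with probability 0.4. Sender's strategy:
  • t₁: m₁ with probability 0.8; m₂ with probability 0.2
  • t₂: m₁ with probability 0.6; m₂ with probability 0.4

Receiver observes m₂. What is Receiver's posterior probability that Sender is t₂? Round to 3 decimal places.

P(m₂) = 0.6·0.2 + 0.4·0.4 = 0.28
P(t₂ | m₂) = (0.4·0.4) / 0.28 = 0.16 / 0.28 = 0.571429

0.571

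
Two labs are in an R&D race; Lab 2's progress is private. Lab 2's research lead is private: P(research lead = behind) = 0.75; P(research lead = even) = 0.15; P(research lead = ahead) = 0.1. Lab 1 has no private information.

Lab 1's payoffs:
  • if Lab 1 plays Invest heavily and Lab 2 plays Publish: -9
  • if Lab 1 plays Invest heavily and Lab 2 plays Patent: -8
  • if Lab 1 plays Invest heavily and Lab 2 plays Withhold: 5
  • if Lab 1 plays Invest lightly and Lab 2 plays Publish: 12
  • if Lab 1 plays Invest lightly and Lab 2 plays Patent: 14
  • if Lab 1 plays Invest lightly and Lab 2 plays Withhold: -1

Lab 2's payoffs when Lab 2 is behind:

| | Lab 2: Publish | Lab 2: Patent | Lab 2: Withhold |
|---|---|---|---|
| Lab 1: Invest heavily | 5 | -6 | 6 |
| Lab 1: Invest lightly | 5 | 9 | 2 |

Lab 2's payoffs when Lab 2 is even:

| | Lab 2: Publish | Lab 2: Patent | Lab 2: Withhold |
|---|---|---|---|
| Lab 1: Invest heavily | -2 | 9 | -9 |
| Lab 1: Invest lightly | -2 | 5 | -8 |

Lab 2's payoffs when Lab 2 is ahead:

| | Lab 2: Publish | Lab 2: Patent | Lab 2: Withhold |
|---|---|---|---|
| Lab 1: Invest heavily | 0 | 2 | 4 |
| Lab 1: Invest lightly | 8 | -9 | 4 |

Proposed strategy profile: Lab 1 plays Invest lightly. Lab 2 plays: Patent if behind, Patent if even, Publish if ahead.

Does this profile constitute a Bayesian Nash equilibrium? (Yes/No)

Yes

Lab 1 plays Invest lightly: E[Invest lightly] = 0.75·(14) + 0.15·(14) + 0.1·(12) = 13.8; E[Invest heavily] = -8.1. Best-responding. ✓
Lab 2 (research lead behind), facing Invest lightly: Publish gives 5, Patent gives 9, Withhold gives 2. Proposed Patent is best. ✓
Lab 2 (research lead even), facing Invest lightly: Publish gives -2, Patent gives 5, Withhold gives -8. Proposed Patent is best. ✓
Lab 2 (research lead ahead), facing Invest lightly: Publish gives 8, Patent gives -9, Withhold gives 4. Proposed Publish is best. ✓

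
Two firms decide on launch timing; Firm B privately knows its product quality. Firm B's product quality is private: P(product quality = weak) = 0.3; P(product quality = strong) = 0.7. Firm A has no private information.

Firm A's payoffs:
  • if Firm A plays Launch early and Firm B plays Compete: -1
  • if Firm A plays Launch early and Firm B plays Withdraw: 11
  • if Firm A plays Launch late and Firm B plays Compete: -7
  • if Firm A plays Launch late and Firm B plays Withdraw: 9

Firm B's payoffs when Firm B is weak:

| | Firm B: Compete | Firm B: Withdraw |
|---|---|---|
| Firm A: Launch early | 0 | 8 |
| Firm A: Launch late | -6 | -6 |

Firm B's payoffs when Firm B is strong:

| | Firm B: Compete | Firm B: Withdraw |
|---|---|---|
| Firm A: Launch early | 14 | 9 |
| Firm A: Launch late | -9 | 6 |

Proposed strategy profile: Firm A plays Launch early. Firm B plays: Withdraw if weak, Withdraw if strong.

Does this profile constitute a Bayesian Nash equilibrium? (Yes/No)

No

Firm A plays Launch early: E[Launch early] = 0.3·(11) + 0.7·(11) = 11; E[Launch late] = 9. Best-responding. ✓
Firm B (product quality weak), facing Launch early: Compete gives 0, Withdraw gives 8. Proposed Withdraw is best. ✓
Firm B (product quality strong), facing Launch early: Compete gives 14, Withdraw gives 9. Proposed Withdraw is not best — profitable deviation exists. ✗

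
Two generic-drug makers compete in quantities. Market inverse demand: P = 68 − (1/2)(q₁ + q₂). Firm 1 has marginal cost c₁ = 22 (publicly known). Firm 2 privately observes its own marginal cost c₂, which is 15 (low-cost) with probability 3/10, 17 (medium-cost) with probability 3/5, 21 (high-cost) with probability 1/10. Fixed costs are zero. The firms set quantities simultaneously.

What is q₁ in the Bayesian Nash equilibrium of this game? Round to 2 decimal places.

Firm 2 with cost c maximizes (68 − (1/2)(q₁+q₂) − c)·q₂, giving q₂(c) = (68 − c − (1/2)q₁).
E[c₂] = 3/10·15 + 3/5·17 + 1/10·21 = 16.8
Firm 1's FOC against E[q₂] yields q₁ = (68 − 2·22 + E[c₂])/(3/2) = (68 − 44 + 16.8)/(3/2) = 27.2.

27.20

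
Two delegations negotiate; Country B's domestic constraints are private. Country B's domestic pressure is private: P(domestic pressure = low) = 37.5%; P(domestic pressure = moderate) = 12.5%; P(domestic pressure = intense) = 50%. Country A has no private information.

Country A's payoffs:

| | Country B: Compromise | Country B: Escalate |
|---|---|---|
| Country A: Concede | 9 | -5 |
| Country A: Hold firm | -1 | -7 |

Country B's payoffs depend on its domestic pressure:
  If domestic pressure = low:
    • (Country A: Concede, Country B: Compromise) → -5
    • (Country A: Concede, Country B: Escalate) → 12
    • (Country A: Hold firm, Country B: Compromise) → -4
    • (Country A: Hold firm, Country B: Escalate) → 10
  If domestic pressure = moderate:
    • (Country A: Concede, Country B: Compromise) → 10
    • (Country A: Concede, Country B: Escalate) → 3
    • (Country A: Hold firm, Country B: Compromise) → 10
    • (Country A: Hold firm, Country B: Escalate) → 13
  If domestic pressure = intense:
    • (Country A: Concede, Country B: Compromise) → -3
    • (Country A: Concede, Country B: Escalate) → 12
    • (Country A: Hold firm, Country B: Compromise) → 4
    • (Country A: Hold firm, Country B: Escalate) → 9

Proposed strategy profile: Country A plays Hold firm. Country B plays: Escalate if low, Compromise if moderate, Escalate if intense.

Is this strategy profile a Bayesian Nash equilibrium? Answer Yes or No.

A profile is a BNE iff every type of every player is best-responding given beliefs about the other side.
Country A plays Hold firm: E[Hold firm] = 0.375·(-7) + 0.125·(-1) + 0.5·(-7) = -6.25; E[Concede] = -3.25. Not best-responding. ✗
Country B (domestic pressure low), facing Hold firm: Compromise gives -4, Escalate gives 10. Proposed Escalate is best. ✓
Country B (domestic pressure moderate), facing Hold firm: Compromise gives 10, Escalate gives 13. Proposed Compromise is not best — profitable deviation exists. ✗
Country B (domestic pressure intense), facing Hold firm: Compromise gives 4, Escalate gives 9. Proposed Escalate is best. ✓

No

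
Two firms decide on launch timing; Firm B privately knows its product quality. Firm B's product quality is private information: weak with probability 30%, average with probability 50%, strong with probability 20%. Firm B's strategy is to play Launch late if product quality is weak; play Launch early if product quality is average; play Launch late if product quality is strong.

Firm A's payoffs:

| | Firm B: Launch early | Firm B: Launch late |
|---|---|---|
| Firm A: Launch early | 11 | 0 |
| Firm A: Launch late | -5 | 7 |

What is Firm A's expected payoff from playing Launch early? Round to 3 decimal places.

Take the expectation over Firm B's product quality, weighting each type's action by its prior probability.
E[Launch early] = 0.3·0 + 0.5·11 + 0.2·0 = 0 + 5.5 + 0 = 5.5

5.500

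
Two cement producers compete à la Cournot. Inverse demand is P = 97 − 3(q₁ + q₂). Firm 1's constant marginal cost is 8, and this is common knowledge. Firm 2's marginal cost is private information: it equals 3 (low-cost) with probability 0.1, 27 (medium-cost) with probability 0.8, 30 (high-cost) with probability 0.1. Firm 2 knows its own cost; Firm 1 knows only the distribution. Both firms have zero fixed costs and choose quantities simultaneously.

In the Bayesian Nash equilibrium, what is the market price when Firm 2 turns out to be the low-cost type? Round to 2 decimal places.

32.35

Firm 2 with cost c maximizes (97 − 3(q₁+q₂) − c)·q₂, giving q₂(c) = (97 − c − 3q₁)/6.
E[c₂] = 0.1·3 + 0.8·27 + 0.1·30 = 24.9
Firm 1's FOC against E[q₂] yields q₁ = (97 − 2·8 + E[c₂])/9 = (97 − 16 + 24.9)/9 = 11.7667.
q₂(low-cost) = 9.78333, so P = 97 − 3·(11.7667 + 9.78333) = 32.35.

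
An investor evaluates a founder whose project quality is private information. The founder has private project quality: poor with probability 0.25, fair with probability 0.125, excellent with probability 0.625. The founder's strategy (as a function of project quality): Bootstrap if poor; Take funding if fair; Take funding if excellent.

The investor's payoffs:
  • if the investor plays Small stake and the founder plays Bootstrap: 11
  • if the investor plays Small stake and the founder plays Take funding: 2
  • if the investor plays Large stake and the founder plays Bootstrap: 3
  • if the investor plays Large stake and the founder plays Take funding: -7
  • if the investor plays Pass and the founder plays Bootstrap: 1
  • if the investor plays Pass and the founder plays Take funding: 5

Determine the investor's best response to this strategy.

Small stake

E[Small stake] = 0.25·(11) + 0.125·(2) + 0.625·(2) = 4.25
E[Large stake] = 0.25·(3) + 0.125·(-7) + 0.625·(-7) = -4.5
E[Pass] = 0.25·(1) + 0.125·(5) + 0.625·(5) = 4
Best response: Small stake (4.25 is the largest).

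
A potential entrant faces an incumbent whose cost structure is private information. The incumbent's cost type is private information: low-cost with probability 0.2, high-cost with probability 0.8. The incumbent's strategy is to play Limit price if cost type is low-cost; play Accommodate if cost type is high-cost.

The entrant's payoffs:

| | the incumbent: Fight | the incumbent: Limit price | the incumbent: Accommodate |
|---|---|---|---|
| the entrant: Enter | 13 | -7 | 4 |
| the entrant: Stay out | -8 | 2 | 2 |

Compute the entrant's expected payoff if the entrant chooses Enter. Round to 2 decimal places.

1.80

Take the expectation over the incumbent's cost type, weighting each type's action by its prior probability.
E[Enter] = 0.2·(-7) + 0.8·4 = (-1.4) + 3.2 = 1.8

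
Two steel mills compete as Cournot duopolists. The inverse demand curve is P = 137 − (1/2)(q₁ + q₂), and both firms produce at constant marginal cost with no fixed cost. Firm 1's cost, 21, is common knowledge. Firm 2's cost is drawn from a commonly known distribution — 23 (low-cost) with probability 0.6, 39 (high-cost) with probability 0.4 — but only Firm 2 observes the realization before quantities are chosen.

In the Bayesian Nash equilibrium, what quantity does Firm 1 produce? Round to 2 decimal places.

82.93

Firm 2 with cost c maximizes (137 − (1/2)(q₁+q₂) − c)·q₂, giving q₂(c) = (137 − c − (1/2)q₁).
E[c₂] = 0.6·23 + 0.4·39 = 29.4
Firm 1's FOC against E[q₂] yields q₁ = (137 − 2·21 + E[c₂])/(3/2) = (137 − 42 + 29.4)/(3/2) = 82.9333.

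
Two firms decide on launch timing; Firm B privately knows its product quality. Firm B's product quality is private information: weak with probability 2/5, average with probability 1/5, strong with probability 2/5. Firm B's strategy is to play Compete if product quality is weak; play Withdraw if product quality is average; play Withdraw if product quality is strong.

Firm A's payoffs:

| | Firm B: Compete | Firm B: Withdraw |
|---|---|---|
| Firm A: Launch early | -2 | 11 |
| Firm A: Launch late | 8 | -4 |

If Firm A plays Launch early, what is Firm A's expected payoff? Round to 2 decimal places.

5.80

E[Launch early] = 2/5·(-2) + 1/5·11 + 2/5·11 = (-4/5) + 11/5 + 22/5 = 29/5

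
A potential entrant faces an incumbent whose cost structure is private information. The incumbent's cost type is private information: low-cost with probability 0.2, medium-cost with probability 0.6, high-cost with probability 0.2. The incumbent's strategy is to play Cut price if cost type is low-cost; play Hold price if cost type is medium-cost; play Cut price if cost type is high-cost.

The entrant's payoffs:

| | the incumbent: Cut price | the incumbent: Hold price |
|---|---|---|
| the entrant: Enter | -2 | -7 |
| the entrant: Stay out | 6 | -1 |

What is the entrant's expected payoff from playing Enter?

E[Enter] = 0.2·(-2) + 0.6·(-7) + 0.2·(-2) = (-0.4) + (-4.2) + (-0.4) = -5

-5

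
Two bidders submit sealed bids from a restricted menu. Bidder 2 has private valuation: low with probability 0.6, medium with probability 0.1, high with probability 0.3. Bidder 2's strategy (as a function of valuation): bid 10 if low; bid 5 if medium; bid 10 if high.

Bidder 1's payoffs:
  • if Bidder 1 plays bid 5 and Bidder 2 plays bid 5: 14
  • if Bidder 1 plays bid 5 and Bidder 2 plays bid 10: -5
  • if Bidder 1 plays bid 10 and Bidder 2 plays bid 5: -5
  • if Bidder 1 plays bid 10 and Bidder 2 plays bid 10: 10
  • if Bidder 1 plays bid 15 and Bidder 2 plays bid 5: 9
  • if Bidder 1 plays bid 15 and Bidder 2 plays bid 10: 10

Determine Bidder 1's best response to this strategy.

bid 15

E[bid 5] = 0.6·(-5) + 0.1·(14) + 0.3·(-5) = -3.1
E[bid 10] = 0.6·(10) + 0.1·(-5) + 0.3·(10) = 8.5
E[bid 15] = 0.6·(10) + 0.1·(9) + 0.3·(10) = 9.9
Best response: bid 15 (9.9 is the largest).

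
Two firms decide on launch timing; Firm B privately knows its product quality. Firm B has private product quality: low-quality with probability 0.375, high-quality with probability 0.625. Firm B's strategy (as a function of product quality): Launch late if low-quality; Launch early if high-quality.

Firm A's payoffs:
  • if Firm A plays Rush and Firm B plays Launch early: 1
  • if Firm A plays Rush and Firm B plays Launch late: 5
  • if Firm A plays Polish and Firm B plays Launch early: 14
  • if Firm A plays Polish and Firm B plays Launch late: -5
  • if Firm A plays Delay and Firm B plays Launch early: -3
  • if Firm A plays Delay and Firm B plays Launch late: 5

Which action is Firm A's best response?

E[Rush] = 0.375·(5) + 0.625·(1) = 2.5
E[Polish] = 0.375·(-5) + 0.625·(14) = 6.875
E[Delay] = 0.375·(5) + 0.625·(-3) = 0
Best response: Polish (6.875 is the largest).

Polish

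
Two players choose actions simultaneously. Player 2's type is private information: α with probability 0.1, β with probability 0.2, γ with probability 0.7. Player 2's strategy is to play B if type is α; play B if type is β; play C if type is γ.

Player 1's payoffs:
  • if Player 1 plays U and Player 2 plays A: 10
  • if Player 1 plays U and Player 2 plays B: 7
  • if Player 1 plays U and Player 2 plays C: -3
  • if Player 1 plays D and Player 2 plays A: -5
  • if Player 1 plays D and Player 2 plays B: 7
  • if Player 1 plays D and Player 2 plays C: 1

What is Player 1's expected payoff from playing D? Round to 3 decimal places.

2.800

E[D] = 0.1·7 + 0.2·7 + 0.7·1 = 0.7 + 1.4 + 0.7 = 2.8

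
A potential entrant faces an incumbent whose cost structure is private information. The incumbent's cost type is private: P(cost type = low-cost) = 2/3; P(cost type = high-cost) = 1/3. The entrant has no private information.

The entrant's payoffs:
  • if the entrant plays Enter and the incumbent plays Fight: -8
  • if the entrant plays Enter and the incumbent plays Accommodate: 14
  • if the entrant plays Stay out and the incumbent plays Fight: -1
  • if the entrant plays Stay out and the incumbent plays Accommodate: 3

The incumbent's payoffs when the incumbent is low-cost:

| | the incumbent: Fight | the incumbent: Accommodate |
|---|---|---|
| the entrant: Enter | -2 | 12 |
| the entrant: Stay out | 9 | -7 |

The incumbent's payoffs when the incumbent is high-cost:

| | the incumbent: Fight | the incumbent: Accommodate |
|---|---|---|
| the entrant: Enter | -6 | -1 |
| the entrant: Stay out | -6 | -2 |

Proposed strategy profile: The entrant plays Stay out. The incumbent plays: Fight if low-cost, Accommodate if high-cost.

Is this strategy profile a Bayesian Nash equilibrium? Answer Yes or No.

Yes

A profile is a BNE iff every type of every player is best-responding given beliefs about the other side.
The entrant plays Stay out: E[Stay out] = 2/3·(-1) + 1/3·(3) = 1/3; E[Enter] = -2/3. Best-responding. ✓
The incumbent (cost type low-cost), facing Stay out: Fight gives 9, Accommodate gives -7. Proposed Fight is best. ✓
The incumbent (cost type high-cost), facing Stay out: Fight gives -6, Accommodate gives -2. Proposed Accommodate is best. ✓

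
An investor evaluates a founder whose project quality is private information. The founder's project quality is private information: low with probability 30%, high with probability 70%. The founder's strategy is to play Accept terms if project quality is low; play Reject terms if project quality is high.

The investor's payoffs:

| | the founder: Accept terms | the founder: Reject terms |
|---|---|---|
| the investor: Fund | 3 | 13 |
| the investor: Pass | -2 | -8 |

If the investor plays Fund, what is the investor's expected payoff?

Take the expectation over the founder's project quality, weighting each type's action by its prior probability.
E[Fund] = 0.3·3 + 0.7·13 = 0.9 + 9.1 = 10

10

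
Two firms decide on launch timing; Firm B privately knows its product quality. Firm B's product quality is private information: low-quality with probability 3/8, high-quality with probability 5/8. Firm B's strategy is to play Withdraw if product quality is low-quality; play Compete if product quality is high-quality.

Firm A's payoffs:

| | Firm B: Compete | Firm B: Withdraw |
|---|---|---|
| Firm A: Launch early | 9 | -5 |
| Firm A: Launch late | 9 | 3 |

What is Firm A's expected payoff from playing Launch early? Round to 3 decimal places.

E[Launch early] = 3/8·(-5) + 5/8·9 = (-15/8) + 45/8 = 15/4

3.750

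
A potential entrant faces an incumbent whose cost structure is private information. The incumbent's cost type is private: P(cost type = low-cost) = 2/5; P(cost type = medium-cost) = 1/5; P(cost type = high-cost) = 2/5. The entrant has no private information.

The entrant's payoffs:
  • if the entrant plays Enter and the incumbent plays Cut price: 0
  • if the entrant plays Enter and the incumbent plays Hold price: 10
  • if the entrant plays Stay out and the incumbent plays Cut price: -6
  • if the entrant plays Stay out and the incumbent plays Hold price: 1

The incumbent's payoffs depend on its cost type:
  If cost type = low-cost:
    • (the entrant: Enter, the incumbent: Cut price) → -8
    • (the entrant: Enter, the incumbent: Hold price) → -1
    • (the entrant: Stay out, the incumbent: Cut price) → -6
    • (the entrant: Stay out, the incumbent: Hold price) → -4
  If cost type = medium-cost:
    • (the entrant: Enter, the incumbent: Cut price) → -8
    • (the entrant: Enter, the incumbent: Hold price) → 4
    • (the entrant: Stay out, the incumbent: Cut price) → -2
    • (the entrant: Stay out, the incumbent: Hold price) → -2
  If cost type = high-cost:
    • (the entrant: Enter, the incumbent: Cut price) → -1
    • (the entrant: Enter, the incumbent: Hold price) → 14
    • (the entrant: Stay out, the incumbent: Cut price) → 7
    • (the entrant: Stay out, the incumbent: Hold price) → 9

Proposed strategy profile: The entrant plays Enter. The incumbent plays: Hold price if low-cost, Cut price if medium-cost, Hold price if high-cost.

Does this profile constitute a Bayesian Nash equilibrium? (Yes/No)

No

A profile is a BNE iff every type of every player is best-responding given beliefs about the other side.
The entrant plays Enter: E[Enter] = 2/5·(10) + 1/5·(0) + 2/5·(10) = 8; E[Stay out] = -2/5. Best-responding. ✓
The incumbent (cost type low-cost), facing Enter: Cut price gives -8, Hold price gives -1. Proposed Hold price is best. ✓
The incumbent (cost type medium-cost), facing Enter: Cut price gives -8, Hold price gives 4. Proposed Cut price is not best — profitable deviation exists. ✗
The incumbent (cost type high-cost), facing Enter: Cut price gives -1, Hold price gives 14. Proposed Hold price is best. ✓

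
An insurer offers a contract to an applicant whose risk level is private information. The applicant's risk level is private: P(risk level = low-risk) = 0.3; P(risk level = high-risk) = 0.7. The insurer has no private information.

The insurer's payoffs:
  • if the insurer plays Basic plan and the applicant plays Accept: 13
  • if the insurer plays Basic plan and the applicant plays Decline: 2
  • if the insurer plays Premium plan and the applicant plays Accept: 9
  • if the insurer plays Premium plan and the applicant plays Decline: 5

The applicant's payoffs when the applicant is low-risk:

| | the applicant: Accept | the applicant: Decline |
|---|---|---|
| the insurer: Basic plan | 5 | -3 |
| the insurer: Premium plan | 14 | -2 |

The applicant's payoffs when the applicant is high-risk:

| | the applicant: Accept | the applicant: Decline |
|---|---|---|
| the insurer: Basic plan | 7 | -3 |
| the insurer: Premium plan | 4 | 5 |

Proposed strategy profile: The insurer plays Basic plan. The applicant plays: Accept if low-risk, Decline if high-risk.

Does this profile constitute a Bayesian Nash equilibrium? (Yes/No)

No

A profile is a BNE iff every type of every player is best-responding given beliefs about the other side.
The insurer plays Basic plan: E[Basic plan] = 0.3·(13) + 0.7·(2) = 5.3; E[Premium plan] = 6.2. Not best-responding. ✗
The applicant (risk level low-risk), facing Basic plan: Accept gives 5, Decline gives -3. Proposed Accept is best. ✓
The applicant (risk level high-risk), facing Basic plan: Accept gives 7, Decline gives -3. Proposed Decline is not best — profitable deviation exists. ✗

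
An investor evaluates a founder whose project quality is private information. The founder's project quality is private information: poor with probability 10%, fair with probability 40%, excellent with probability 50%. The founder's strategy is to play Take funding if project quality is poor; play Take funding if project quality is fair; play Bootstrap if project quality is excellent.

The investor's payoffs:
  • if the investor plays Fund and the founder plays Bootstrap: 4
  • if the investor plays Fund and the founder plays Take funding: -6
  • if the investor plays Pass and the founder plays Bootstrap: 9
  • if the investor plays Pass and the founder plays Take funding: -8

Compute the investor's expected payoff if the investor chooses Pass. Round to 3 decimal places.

Take the expectation over the founder's project quality, weighting each type's action by its prior probability.
E[Pass] = 0.1·(-8) + 0.4·(-8) + 0.5·9 = (-0.8) + (-3.2) + 4.5 = 0.5

0.500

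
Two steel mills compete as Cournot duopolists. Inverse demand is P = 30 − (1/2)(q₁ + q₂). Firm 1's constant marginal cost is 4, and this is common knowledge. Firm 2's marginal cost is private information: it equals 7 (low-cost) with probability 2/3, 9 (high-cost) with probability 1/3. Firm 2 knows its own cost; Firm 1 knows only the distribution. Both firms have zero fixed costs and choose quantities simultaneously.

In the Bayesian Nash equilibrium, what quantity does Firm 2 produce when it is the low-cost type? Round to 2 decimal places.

Type-c best response for Firm 2: q₂(c) = (30 − c) − q₁/2.
Firm 1 maximizes expected profit; its first-order condition is 30 − q₁ − (1/2)E[q₂] − 4 = 0.
Substituting E[q₂] and solving: E[c₂] = 7.66667, so q₁ = (30 − 2·4 + 7.66667)/(3/2) = 19.7778.
q₂(low-cost) = (30 − 7 − (1/2)·19.7778) = 13.1111.

13.11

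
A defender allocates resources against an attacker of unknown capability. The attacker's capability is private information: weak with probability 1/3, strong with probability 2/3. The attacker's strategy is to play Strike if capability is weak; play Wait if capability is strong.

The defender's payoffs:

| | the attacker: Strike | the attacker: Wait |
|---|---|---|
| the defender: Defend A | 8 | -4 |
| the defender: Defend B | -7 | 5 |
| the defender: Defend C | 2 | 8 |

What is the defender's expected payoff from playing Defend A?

0

E[Defend A] = 1/3·8 + 2/3·(-4) = 8/3 + (-8/3) = 0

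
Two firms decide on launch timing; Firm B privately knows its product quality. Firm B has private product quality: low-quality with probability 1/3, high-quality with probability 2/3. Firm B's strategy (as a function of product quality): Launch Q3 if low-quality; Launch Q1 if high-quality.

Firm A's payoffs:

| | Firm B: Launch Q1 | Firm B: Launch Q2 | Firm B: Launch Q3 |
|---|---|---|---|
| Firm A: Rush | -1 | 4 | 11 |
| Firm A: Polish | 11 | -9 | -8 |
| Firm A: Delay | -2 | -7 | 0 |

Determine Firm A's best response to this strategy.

Polish

E[Rush] = 1/3·(11) + 2/3·(-1) = 3
E[Polish] = 1/3·(-8) + 2/3·(11) = 14/3
E[Delay] = 1/3·(0) + 2/3·(-2) = -4/3
Best response: Polish (14/3 is the largest).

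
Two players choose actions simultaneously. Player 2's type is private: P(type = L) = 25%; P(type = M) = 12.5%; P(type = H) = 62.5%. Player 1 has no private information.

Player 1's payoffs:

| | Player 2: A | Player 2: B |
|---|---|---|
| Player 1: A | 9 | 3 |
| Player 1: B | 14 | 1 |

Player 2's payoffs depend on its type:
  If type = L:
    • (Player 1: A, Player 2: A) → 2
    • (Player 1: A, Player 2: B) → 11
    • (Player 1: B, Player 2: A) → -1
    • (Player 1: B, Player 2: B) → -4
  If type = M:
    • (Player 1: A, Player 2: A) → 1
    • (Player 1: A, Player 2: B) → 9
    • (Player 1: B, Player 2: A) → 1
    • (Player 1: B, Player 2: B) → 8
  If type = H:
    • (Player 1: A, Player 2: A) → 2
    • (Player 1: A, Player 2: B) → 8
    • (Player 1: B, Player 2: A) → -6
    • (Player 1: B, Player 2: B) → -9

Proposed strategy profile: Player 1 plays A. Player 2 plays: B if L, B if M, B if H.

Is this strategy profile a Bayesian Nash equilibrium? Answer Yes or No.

A profile is a BNE iff every type of every player is best-responding given beliefs about the other side.
Player 1 plays A: E[A] = 0.25·(3) + 0.125·(3) + 0.625·(3) = 3; E[B] = 1. Best-responding. ✓
Player 2 (type L), facing A: A gives 2, B gives 11. Proposed B is best. ✓
Player 2 (type M), facing A: A gives 1, B gives 9. Proposed B is best. ✓
Player 2 (type H), facing A: A gives 2, B gives 8. Proposed B is best. ✓

Yes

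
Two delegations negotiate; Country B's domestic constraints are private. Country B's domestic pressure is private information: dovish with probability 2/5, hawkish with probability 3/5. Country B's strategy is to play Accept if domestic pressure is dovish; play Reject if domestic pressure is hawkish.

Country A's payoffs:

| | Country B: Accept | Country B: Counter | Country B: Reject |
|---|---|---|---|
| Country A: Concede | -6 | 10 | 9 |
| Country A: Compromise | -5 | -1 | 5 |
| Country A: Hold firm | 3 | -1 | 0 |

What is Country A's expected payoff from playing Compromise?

1

E[Compromise] = 2/5·(-5) + 3/5·5 = (-2) + 3 = 1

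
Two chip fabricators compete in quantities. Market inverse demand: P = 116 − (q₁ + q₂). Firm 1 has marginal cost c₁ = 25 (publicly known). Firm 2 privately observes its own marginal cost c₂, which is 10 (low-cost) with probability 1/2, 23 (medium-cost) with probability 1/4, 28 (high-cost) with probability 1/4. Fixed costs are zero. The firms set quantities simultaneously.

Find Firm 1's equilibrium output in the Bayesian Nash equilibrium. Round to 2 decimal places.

27.92

Firm 2 with cost c maximizes (116 − (q₁+q₂) − c)·q₂, giving q₂(c) = (116 − c − q₁)/2.
E[c₂] = 1/2·10 + 1/4·23 + 1/4·28 = 17.75
Firm 1's FOC against E[q₂] yields q₁ = (116 − 2·25 + E[c₂])/3 = (116 − 50 + 17.75)/3 = 27.9167.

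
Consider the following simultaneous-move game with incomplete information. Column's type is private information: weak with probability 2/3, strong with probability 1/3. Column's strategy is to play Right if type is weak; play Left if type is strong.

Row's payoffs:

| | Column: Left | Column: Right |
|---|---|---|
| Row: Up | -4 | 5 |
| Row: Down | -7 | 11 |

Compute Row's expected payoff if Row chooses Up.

2

E[Up] = 2/3·5 + 1/3·(-4) = 10/3 + (-4/3) = 2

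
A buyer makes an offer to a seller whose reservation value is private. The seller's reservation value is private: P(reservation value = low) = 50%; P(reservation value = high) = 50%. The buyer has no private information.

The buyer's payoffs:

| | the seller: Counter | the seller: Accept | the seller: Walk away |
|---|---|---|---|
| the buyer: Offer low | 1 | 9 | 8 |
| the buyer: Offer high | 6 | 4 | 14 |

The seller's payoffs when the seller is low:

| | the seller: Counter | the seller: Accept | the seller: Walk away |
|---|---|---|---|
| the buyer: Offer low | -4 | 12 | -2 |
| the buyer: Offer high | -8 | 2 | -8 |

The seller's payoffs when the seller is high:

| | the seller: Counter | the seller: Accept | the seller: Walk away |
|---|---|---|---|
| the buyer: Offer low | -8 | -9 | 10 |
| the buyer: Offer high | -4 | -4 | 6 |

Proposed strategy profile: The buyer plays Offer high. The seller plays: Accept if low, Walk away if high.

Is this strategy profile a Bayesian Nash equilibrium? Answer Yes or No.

The buyer plays Offer high: E[Offer high] = 0.5·(4) + 0.5·(14) = 9; E[Offer low] = 8.5. Best-responding. ✓
The seller (reservation value low), facing Offer high: Counter gives -8, Accept gives 2, Walk away gives -8. Proposed Accept is best. ✓
The seller (reservation value high), facing Offer high: Counter gives -4, Accept gives -4, Walk away gives 6. Proposed Walk away is best. ✓

Yes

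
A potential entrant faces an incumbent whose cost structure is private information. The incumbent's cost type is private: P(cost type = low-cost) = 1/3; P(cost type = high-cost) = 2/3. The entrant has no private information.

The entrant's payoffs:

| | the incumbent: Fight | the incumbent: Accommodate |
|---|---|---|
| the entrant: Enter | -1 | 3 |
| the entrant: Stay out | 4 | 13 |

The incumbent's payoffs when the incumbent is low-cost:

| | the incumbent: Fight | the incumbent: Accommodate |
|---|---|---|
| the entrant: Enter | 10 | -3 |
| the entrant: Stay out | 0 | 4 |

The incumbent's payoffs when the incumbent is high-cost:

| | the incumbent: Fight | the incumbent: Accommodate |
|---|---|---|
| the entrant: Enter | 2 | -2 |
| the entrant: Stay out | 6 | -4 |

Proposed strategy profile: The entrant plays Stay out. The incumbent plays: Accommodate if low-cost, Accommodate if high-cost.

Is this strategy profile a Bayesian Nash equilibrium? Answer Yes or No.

No

The entrant plays Stay out: E[Stay out] = 1/3·(13) + 2/3·(13) = 13; E[Enter] = 3. Best-responding. ✓
The incumbent (cost type low-cost), facing Stay out: Fight gives 0, Accommodate gives 4. Proposed Accommodate is best. ✓
The incumbent (cost type high-cost), facing Stay out: Fight gives 6, Accommodate gives -4. Proposed Accommodate is not best — profitable deviation exists. ✗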